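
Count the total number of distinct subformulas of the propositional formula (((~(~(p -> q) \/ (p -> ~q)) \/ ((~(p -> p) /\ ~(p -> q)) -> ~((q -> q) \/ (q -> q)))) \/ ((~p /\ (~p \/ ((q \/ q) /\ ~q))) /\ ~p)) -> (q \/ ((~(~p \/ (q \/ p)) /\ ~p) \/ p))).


Formula: (((~(~(p -> q) \/ (p -> ~q)) \/ ((~(p -> p) /\ ~(p -> q)) -> ~((q -> q) \/ (q -> q)))) \/ ((~p /\ (~p \/ ((q \/ q) /\ ~q))) /\ ~p)) -> (q \/ ((~(~p \/ (q \/ p)) /\ ~p) \/ p)))
Subformulas found:
  1. q
  2. p
  3. ~p
  4. ~q
  5. (q \/ p)
  6. (p -> p)
  7. (q -> q)
  8. (p -> q)
  9. (q \/ q)
  10. (p -> ~q)
  11. ~(p -> p)
  12. ~(p -> q)
  13. (~p \/ (q \/ p))
  14. ((q \/ q) /\ ~q)
  15. ~(~p \/ (q \/ p))
  16. ((q -> q) \/ (q -> q))
  17. ~((q -> q) \/ (q -> q))
  18. (~p \/ ((q \/ q) /\ ~q))
  19. (~(p -> q) \/ (p -> ~q))
  20. (~(p -> p) /\ ~(p -> q))
  21. (~(~p \/ (q \/ p)) /\ ~p)
  22. ~(~(p -> q) \/ (p -> ~q))
  23. (~p /\ (~p \/ ((q \/ q) /\ ~q)))
  24. ((~(~p \/ (q \/ p)) /\ ~p) \/ p)
  25. (q \/ ((~(~p \/ (q \/ p)) /\ ~p) \/ p))
  26. ((~p /\ (~p \/ ((q \/ q) /\ ~q))) /\ ~p)
  27. ((~(p -> p) /\ ~(p -> q)) -> ~((q -> q) \/ (q -> q)))
  28. (~(~(p -> q) \/ (p -> ~q)) \/ ((~(p -> p) /\ ~(p -> q)) -> ~((q -> q) \/ (q -> q))))
  29. ((~(~(p -> q) \/ (p -> ~q)) \/ ((~(p -> p) /\ ~(p -> q)) -> ~((q -> q) \/ (q -> q)))) \/ ((~p /\ (~p \/ ((q \/ q) /\ ~q))) /\ ~p))
  30. (((~(~(p -> q) \/ (p -> ~q)) \/ ((~(p -> p) /\ ~(p -> q)) -> ~((q -> q) \/ (q -> q)))) \/ ((~p /\ (~p \/ ((q \/ q) /\ ~q))) /\ ~p)) -> (q \/ ((~(~p \/ (q \/ p)) /\ ~p) \/ p)))
Total distinct subformulas = 30

30


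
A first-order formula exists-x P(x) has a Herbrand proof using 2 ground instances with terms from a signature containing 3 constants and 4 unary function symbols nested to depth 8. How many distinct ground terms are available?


Herbrand terms by depth:
Depth 0: 3 constants
Depth 1: 12 new terms (running total: 15)
Depth 2: 48 new terms (running total: 63)
Depth 3: 192 new terms (running total: 255)
Depth 4: 768 new terms (running total: 1023)
Depth 5: 3072 new terms (running total: 4095)
Depth 6: 12288 new terms (running total: 16383)
Depth 7: 49152 new terms (running total: 65535)
Depth 8: 196608 new terms (running total: 262143)
Total distinct ground terms = 262143

262143


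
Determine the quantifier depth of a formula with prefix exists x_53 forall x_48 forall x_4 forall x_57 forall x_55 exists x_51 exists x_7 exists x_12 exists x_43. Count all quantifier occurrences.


Quantifier prefix has 9 quantifier symbols.
Quantifier depth = 9

9


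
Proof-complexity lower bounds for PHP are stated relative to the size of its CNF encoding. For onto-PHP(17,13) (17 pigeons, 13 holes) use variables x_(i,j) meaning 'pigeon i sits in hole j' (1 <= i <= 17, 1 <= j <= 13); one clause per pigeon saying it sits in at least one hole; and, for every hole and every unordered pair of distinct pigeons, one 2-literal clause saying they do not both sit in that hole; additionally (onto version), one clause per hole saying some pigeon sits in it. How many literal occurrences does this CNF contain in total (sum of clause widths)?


onto-PHP(17,13): 17 pigeons, 13 holes, 17*13 = 221 variables.
- pigeon clauses: one per pigeon -> 17 clauses of width 13 -> 221 literals
- hole clauses: 13 holes * C(17,2) = 13 * 136 -> 1768 clauses of width 2 -> 3536 literals
- onto clauses: one per hole -> 13 clauses of width 17 -> 221 literals
Total literal occurrences = 221 + 3536 + 221 = 3978

3978


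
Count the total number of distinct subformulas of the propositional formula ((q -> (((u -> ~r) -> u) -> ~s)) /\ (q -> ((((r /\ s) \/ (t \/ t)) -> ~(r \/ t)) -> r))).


Formula: ((q -> (((u -> ~r) -> u) -> ~s)) /\ (q -> ((((r /\ s) \/ (t \/ t)) -> ~(r \/ t)) -> r)))
Subformulas found:
  1. r
  2. q
  3. u
  4. s
  5. t
  6. ~r
  7. ~s
  8. (r \/ t)
  9. (t \/ t)
  10. (r /\ s)
  11. ~(r \/ t)
  12. (u -> ~r)
  13. ((u -> ~r) -> u)
  14. ((r /\ s) \/ (t \/ t))
  15. (((u -> ~r) -> u) -> ~s)
  16. (q -> (((u -> ~r) -> u) -> ~s))
  17. (((r /\ s) \/ (t \/ t)) -> ~(r \/ t))
  18. ((((r /\ s) \/ (t \/ t)) -> ~(r \/ t)) -> r)
  19. (q -> ((((r /\ s) \/ (t \/ t)) -> ~(r \/ t)) -> r))
  20. ((q -> (((u -> ~r) -> u) -> ~s)) /\ (q -> ((((r /\ s) \/ (t \/ t)) -> ~(r \/ t)) -> r)))
Total distinct subformulas = 20

20


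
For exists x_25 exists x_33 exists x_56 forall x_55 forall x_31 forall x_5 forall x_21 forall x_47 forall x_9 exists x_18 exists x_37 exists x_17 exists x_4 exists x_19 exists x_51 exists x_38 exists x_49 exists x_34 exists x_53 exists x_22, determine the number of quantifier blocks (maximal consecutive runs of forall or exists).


Alternations = 2.
Blocks = alternations + 1 = 3

3


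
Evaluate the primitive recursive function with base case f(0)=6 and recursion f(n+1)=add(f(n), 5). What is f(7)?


f(0) = 6
f(1) = add(f(0), 5) = add(6, 5) = 11
f(2) = add(f(1), 5) = add(11, 5) = 16
f(3) = add(f(2), 5) = add(16, 5) = 21
f(4) = add(f(3), 5) = add(21, 5) = 26
f(5) = add(f(4), 5) = add(26, 5) = 31
f(6) = add(f(5), 5) = add(31, 5) = 36
f(7) = add(f(6), 5) = add(36, 5) = 41


41


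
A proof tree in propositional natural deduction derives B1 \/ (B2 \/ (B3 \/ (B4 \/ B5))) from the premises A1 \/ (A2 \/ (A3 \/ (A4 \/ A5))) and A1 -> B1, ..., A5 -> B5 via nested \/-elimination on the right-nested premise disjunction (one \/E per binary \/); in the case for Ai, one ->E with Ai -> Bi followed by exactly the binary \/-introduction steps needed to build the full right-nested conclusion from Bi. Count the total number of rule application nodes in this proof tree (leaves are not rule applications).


Constructive dilemma with 5 branches, all disjunctions right-nested:
- \/E: the premise has 4 binary \/, each eliminated once: 4 nodes.
- ->E: one per case (Ai with Ai -> Bi gives Bi): 5 nodes.
- \/I: in case i < n, Bi needs 1 step to form Bi \/ (B(i+1) \/ ...) and then i-1 steps to prepend B(i-1), ..., B1, i.e. i steps; in case i = n, B5 needs 4 prepend steps.
  \/I total = (1 + 2 + ... + 4) + 4 = 10 + 4 = 14 nodes.
Total = 4 + 5 + 14 = 23

23


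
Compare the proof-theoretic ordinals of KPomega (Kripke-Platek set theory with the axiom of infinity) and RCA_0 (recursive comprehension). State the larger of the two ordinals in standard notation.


Proof-theoretic ordinal of KPomega (Kripke-Platek set theory with the axiom of infinity): psi_0(epsilon_{Omega+1})
Proof-theoretic ordinal of RCA_0 (recursive comprehension): omega^omega
Comparing: omega^omega < psi_0(epsilon_{Omega+1}).
The larger ordinal is psi_0(epsilon_{Omega+1}) (from KPomega (Kripke-Platek set theory with the axiom of infinity)).

psi_0(epsilon_{Omega+1})


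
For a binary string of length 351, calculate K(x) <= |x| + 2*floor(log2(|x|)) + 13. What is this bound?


floor(log2(351)) = 8
2 * 8 = 16
K(x) <= 351 + 16 + 13 = 380

380


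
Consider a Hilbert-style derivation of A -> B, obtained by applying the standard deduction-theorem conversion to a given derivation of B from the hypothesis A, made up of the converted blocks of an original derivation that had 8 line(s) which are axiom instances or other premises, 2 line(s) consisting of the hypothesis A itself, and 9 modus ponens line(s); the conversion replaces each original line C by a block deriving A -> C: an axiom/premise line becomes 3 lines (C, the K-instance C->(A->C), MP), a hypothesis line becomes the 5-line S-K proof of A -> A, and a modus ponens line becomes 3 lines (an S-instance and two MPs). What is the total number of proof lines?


Deduction-theorem conversion, block by block:
- 8 axiom/premise lines -> 3 lines each = 24
- 2 hypothesis lines -> 5 lines each (identity proof A->A) = 10
- 9 MP lines -> 3 lines each (S-instance, MP, MP) = 27
Total = 24 + 10 + 27 = 61 lines.

61


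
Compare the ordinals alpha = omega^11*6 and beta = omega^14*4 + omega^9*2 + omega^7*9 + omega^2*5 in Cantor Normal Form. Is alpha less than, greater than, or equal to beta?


Compare term by term from highest exponent:
alpha = omega^11*6
beta = omega^14*4 + omega^9*2 + omega^7*9 + omega^2*5
Term 1: alpha has omega^11*6, beta has omega^14*4
Term 2: alpha has omega^0*0, beta has omega^9*2
Term 3: alpha has omega^0*0, beta has omega^7*9
Term 4: alpha has omega^0*0, beta has omega^2*5
Result: alpha < beta

alpha < beta


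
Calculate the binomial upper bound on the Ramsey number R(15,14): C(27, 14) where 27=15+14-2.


R(15,14) <= C(15+14-2, 15-1) = C(27, 14)
C(27, 14) = 27! / (14! * 13!)
= 20058300

20058300


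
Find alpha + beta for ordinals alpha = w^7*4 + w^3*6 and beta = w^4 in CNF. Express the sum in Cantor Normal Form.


Ordinal addition (w^7*4 + w^3*6) + w^4:
alpha's leading term has exponent 7 > beta's exponent 4, so it survives.
alpha's tail term has exponent 3 < beta's exponent 4, so it is absorbed by beta.
In ordinal addition, any term followed by a strictly larger-exponent term is absorbed.
Result = w^7*4 + w^4

w^7*4 + w^4


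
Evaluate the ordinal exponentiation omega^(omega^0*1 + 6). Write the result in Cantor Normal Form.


omega^(omega^0*1 + 6):
omega^0 = 1, so the exponent is 1 + 6 = 7 (finite ordinal addition).
Result = omega^7, already a single CNF term.

omega^7


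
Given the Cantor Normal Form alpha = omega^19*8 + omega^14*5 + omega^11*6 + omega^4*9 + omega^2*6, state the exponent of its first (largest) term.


CNF: omega^19*8 + omega^14*5 + omega^11*6 + omega^4*9 + omega^2*6
The leading term is omega^19*8, which has exponent 19.

19


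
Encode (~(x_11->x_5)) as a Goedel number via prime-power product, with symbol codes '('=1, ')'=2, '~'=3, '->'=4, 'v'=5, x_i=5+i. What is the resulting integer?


Formula: (~(x_11->x_5))
Symbol codes: [1, 3, 1, 16, 4, 10, 2, 2]
Primes: [2, 3, 5, 7, 11, 13, 17, 19]
p_1^1 = 2^1 = 2
p_2^3 = 3^3 = 27
p_3^1 = 5^1 = 5
p_4^16 = 7^16 = 33232930569601
p_5^4 = 11^4 = 14641
p_6^10 = 13^10 = 137858491849
p_7^2 = 17^2 = 289
p_8^2 = 19^2 = 361
Product = 1889477448091414829308923094990627470

1889477448091414829308923094990627470


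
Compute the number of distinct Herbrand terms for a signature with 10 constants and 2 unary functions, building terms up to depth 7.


Herbrand terms by depth:
Depth 0: 10 constants
Depth 1: 20 new terms (running total: 30)
Depth 2: 40 new terms (running total: 70)
Depth 3: 80 new terms (running total: 150)
Depth 4: 160 new terms (running total: 310)
Depth 5: 320 new terms (running total: 630)
Depth 6: 640 new terms (running total: 1270)
Depth 7: 1280 new terms (running total: 2550)
Total distinct ground terms = 2550

2550


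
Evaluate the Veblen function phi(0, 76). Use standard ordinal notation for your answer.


phi(0, 76):
phi(0, beta) = omega^beta by definition.
phi(0, 76) = omega^76

omega^76


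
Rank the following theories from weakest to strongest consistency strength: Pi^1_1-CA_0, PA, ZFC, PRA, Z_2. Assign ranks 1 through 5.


Ordering by consistency strength:
1. PRA
2. PA
3. Pi^1_1-CA_0
4. Z_2
5. ZFC


Pi^1_1-CA_0=3, PA=2, ZFC=5, PRA=1, Z_2=4


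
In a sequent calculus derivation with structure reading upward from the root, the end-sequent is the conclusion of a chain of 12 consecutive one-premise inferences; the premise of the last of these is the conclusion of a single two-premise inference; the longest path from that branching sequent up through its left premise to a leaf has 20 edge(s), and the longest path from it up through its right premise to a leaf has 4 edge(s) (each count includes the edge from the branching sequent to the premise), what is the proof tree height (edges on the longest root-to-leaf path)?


Longest path through the left premise: 20 edges (measured from the branching sequent)
Longest path through the right premise: 4 edges
Height of the subtree rooted at the branching sequent: max(20, 4) = 20
The branching sequent sits 12 edges above the root (the chain of one-premise inferences), so height = 20 + 12 = 32

32


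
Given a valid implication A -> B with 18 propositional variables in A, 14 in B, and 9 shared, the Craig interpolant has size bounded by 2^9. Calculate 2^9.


Shared atoms = 9
Craig interpolant size bound = 2^9
= 512

512


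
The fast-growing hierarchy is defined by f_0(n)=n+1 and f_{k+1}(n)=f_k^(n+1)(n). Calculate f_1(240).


f_1(240) = f_0^241(240)
f_0 adds 1 each time, applied 241 times.
f_1(240) = 240 + 241 = 481

481


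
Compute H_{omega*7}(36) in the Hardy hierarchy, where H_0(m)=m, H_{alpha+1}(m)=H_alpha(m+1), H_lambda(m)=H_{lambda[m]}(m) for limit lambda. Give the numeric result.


H_{omega*7}(36):
For the Hardy hierarchy, H_{omega*k}(n) = 2^k * n.
2^7 = 128.
128 * 36 = 4608

4608


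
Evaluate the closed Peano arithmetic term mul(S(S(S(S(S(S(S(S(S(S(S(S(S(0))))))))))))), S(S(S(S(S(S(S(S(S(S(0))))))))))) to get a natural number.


mul(S^13(0), S^10(0)):
S^13(0) = 13
S^10(0) = 10
13 * 10 = 130

130


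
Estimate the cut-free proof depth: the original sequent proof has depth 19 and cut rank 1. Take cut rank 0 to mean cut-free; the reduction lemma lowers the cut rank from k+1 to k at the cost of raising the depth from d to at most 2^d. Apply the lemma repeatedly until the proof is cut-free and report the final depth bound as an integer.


Each rank reduction sends depth d to at most 2^d; cut rank r needs r reductions.
2_0(19) = 19
2_1(19) = 2^19 = 524288
Cut-free depth bound = 524288

524288


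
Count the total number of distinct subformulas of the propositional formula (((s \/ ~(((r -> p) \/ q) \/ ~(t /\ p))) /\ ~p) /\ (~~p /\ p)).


Formula: (((s \/ ~(((r -> p) \/ q) \/ ~(t /\ p))) /\ ~p) /\ (~~p /\ p))
Subformulas found:
  1. r
  2. q
  3. s
  4. t
  5. p
  6. ~p
  7. ~~p
  8. (r -> p)
  9. (t /\ p)
  10. ~(t /\ p)
  11. (~~p /\ p)
  12. ((r -> p) \/ q)
  13. (((r -> p) \/ q) \/ ~(t /\ p))
  14. ~(((r -> p) \/ q) \/ ~(t /\ p))
  15. (s \/ ~(((r -> p) \/ q) \/ ~(t /\ p)))
  16. ((s \/ ~(((r -> p) \/ q) \/ ~(t /\ p))) /\ ~p)
  17. (((s \/ ~(((r -> p) \/ q) \/ ~(t /\ p))) /\ ~p) /\ (~~p /\ p))
Total distinct subformulas = 17

17


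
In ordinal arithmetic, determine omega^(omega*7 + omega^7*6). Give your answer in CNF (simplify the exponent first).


omega^(omega*7 + omega^7*6):
In ordinal addition a term is absorbed by a following term of strictly larger exponent: 1 < 7, so omega*7 + omega^7*6 = omega^7*6.
omega raised to a CNF ordinal is a single CNF term: Result = omega^(omega^7*6)

omega^(omega^7*6)


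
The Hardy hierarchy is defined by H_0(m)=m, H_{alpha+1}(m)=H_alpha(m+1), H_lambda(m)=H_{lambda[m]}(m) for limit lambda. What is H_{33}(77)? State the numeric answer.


H_33(77):
For finite ordinals k, H_k(n) = n + k (each successor step adds 1).
H_33(77) = 77 + 33 = 110

110


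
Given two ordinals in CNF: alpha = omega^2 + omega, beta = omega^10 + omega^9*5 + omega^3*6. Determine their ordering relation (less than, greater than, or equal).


Compare term by term from highest exponent:
alpha = omega^2 + omega
beta = omega^10 + omega^9*5 + omega^3*6
Term 1: alpha has omega^2*1, beta has omega^10*1
Term 2: alpha has omega^1*1, beta has omega^9*5
Term 3: alpha has omega^0*0, beta has omega^3*6
Result: alpha < beta

alpha < beta


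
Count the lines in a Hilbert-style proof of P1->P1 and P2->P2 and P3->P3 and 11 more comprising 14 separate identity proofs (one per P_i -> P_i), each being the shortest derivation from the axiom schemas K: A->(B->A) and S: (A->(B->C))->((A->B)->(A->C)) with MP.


The shortest proof of A->A from K and S in the Hilbert calculus has exactly 5 lines:
(1) K instance A->((A->A)->A), (2) S instance, (3) MP on 1,2, (4) K instance A->(A->A), (5) MP on 3,4.
For 14 independent identities: 14 * 5 = 70 lines total.

70


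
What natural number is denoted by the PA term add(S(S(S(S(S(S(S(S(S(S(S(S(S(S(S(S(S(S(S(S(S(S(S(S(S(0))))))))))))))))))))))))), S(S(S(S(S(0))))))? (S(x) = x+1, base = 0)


add(S^25(0), S^5(0)):
S^25(0) = 25
S^5(0) = 5
25 + 5 = 30

30


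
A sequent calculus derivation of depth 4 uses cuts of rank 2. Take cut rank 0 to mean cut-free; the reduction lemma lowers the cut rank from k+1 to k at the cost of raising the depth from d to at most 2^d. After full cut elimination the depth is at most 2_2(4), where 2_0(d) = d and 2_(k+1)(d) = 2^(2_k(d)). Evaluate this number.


Each rank reduction sends depth d to at most 2^d; cut rank r needs r reductions.
2_0(4) = 4
2_1(4) = 2^4 = 16
2_2(4) = 2^16 = 65536
Cut-free depth bound = 65536

65536


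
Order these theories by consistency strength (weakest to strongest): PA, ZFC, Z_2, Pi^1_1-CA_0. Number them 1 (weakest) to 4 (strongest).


Ordering by consistency strength:
1. PA
2. Pi^1_1-CA_0
3. Z_2
4. ZFC


PA=1, ZFC=4, Z_2=3, Pi^1_1-CA_0=2


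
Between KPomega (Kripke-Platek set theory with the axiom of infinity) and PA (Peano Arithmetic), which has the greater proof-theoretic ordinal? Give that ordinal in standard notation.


Proof-theoretic ordinal of KPomega (Kripke-Platek set theory with the axiom of infinity): psi_0(epsilon_{Omega+1})
Proof-theoretic ordinal of PA (Peano Arithmetic): epsilon_0
Comparing: epsilon_0 < psi_0(epsilon_{Omega+1}).
The larger ordinal is psi_0(epsilon_{Omega+1}) (from KPomega (Kripke-Platek set theory with the axiom of infinity)).

psi_0(epsilon_{Omega+1})


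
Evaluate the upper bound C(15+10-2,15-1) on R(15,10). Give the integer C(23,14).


R(15,10) <= C(15+10-2, 15-1) = C(23, 14)
C(23, 14) = 23! / (14! * 9!)
= 817190

817190


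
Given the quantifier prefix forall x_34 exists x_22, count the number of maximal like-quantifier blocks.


Alternations = 1.
Blocks = alternations + 1 = 2

2


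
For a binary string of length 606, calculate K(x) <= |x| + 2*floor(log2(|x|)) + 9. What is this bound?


floor(log2(606)) = 9
2 * 9 = 18
K(x) <= 606 + 18 + 9 = 633

633


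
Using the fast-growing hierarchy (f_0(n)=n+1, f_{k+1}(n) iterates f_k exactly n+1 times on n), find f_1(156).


f_1(156) = f_0^157(156)
f_0 adds 1 each time, applied 157 times.
f_1(156) = 156 + 157 = 313

313


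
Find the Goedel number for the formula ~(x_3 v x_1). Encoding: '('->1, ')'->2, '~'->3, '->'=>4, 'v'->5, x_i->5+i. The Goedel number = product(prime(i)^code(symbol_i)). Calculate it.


Formula: ~(x_3 v x_1)
Symbol codes: [3, 1, 8, 5, 6, 2]
Primes: [2, 3, 5, 7, 11, 13]
p_1^3 = 2^3 = 8
p_2^1 = 3^1 = 3
p_3^8 = 5^8 = 390625
p_4^5 = 7^5 = 16807
p_5^6 = 11^6 = 1771561
p_6^2 = 13^2 = 169
Product = 47174172636215625000

47174172636215625000


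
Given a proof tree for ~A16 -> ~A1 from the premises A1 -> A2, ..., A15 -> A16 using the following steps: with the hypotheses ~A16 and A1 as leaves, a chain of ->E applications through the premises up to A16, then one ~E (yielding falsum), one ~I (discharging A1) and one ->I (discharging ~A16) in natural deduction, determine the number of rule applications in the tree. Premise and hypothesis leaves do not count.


From hypothesis A1, 15 ->E steps along the 15 premises yield A16.
~E with hypothesis ~A16 gives falsum (1 node); ~I discharging A1 gives ~A1 (1 node); ->I discharging ~A16 gives the goal (1 node).
Total = 15 + 3 = 18 inference nodes.

18


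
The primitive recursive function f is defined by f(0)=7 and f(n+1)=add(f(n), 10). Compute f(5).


f(0) = 7
f(1) = add(f(0), 10) = add(7, 10) = 17
f(2) = add(f(1), 10) = add(17, 10) = 27
f(3) = add(f(2), 10) = add(27, 10) = 37
f(4) = add(f(3), 10) = add(37, 10) = 47
f(5) = add(f(4), 10) = add(47, 10) = 57


57


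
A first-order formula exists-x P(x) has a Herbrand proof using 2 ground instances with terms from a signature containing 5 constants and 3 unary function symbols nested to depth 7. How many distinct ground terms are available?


Herbrand terms by depth:
Depth 0: 5 constants
Depth 1: 15 new terms (running total: 20)
Depth 2: 45 new terms (running total: 65)
Depth 3: 135 new terms (running total: 200)
Depth 4: 405 new terms (running total: 605)
Depth 5: 1215 new terms (running total: 1820)
Depth 6: 3645 new terms (running total: 5465)
Depth 7: 10935 new terms (running total: 16400)
Total distinct ground terms = 16400

16400


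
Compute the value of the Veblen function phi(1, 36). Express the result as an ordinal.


phi(1, 36):
phi(1, beta) = epsilon_beta (the beta-th epsilon number).
phi(1, 36) = epsilon_36

epsilon_36


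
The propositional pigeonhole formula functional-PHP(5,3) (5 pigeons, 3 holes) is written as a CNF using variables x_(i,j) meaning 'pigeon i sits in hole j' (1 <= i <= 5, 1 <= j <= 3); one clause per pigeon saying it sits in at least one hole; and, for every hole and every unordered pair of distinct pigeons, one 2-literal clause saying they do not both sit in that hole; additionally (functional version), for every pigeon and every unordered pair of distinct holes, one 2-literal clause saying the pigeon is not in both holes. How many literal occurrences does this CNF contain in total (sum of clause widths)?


functional-PHP(5,3): 5 pigeons, 3 holes, 5*3 = 15 variables.
- pigeon clauses: one per pigeon -> 5 clauses of width 3 -> 15 literals
- hole clauses: 3 holes * C(5,2) = 3 * 10 -> 30 clauses of width 2 -> 60 literals
- functional clauses: 5 pigeons * C(3,2) = 5 * 3 -> 15 clauses of width 2 -> 30 literals
Total literal occurrences = 15 + 60 + 30 = 105

105


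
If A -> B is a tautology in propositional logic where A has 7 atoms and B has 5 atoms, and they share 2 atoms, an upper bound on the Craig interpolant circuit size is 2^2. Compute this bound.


Shared atoms = 2
Craig interpolant size bound = 2^2
= 4

4


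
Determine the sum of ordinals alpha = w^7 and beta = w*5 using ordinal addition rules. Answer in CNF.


Ordinal addition w^7 + w*5:
Leading exponent of alpha (7) > leading exponent of beta (1).
Since alpha's term has higher exponent than beta's leading term,
the sum is simply alpha followed by beta.
Result = w^7 + w*5

w^7 + w*5


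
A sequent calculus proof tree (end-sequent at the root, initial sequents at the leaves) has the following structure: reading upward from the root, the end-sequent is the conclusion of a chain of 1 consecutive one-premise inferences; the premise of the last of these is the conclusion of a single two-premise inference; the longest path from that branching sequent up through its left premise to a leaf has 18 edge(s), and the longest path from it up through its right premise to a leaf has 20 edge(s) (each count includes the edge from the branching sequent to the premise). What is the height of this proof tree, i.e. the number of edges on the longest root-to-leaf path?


Longest path through the left premise: 18 edges (measured from the branching sequent)
Longest path through the right premise: 20 edges
Height of the subtree rooted at the branching sequent: max(18, 20) = 20
The branching sequent sits 1 edges above the root (the chain of one-premise inferences), so height = 20 + 1 = 21

21


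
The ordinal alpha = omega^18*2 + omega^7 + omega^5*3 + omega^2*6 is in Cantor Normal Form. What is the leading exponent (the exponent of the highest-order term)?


CNF: omega^18*2 + omega^7 + omega^5*3 + omega^2*6
The leading term is omega^18*2, which has exponent 18.

18


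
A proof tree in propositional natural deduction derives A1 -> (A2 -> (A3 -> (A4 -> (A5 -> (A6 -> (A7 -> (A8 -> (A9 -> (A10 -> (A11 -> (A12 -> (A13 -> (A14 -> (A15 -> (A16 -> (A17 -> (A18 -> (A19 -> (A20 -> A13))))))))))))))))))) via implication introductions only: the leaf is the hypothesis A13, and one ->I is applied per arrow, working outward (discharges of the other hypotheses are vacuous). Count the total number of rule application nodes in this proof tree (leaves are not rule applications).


The formula has 20 arrows (->); its innermost consequent A13 is one of the antecedents,
so the proof starts from the hypothesis leaf A13 (not a rule application) and closes one arrow per ->I.
Building A1 -> (A2 -> (A3 -> (A4 -> (A5 -> (A6 -> (A7 -> (A8 -> (A9 -> (A10 -> (A11 -> (A12 -> (A13 -> (A14 -> (A15 -> (A16 -> (A17 -> (A18 -> (A19 -> (A20 -> A13))))))))))))))))))) therefore takes 20 nested implication introductions.
Total inference nodes = 20

20


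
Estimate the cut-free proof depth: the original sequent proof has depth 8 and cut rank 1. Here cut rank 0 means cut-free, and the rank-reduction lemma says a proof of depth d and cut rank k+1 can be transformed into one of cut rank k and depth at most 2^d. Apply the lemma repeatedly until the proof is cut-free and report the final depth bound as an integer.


Each rank reduction sends depth d to at most 2^d; cut rank r needs r reductions.
2_0(8) = 8
2_1(8) = 2^8 = 256
Cut-free depth bound = 256

256


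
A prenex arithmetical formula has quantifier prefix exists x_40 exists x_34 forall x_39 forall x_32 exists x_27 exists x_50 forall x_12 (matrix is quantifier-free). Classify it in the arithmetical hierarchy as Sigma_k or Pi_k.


Leading quantifier is exists, so the class is Sigma.
Number of quantifier blocks = alternations + 1 = 3 + 1 = 4.
Classification: Sigma_4

Sigma_4


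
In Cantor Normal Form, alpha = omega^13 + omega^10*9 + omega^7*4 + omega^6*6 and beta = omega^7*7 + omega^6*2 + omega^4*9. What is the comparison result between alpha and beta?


Compare term by term from highest exponent:
alpha = omega^13 + omega^10*9 + omega^7*4 + omega^6*6
beta = omega^7*7 + omega^6*2 + omega^4*9
Term 1: alpha has omega^13*1, beta has omega^7*7
Term 2: alpha has omega^10*9, beta has omega^6*2
Term 3: alpha has omega^7*4, beta has omega^4*9
Term 4: alpha has omega^6*6, beta has omega^0*0
Result: alpha > beta

alpha > beta


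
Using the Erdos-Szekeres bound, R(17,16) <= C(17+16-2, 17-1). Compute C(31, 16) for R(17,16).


R(17,16) <= C(17+16-2, 17-1) = C(31, 16)
C(31, 16) = 31! / (16! * 15!)
= 300540195

300540195


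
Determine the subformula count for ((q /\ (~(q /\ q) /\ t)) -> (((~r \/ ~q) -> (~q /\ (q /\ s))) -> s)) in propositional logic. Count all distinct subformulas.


Formula: ((q /\ (~(q /\ q) /\ t)) -> (((~r \/ ~q) -> (~q /\ (q /\ s))) -> s))
Subformulas found:
  1. r
  2. q
  3. s
  4. t
  5. ~r
  6. ~q
  7. (q /\ q)
  8. (q /\ s)
  9. ~(q /\ q)
  10. (~r \/ ~q)
  11. (~q /\ (q /\ s))
  12. (~(q /\ q) /\ t)
  13. (q /\ (~(q /\ q) /\ t))
  14. ((~r \/ ~q) -> (~q /\ (q /\ s)))
  15. (((~r \/ ~q) -> (~q /\ (q /\ s))) -> s)
  16. ((q /\ (~(q /\ q) /\ t)) -> (((~r \/ ~q) -> (~q /\ (q /\ s))) -> s))
Total distinct subformulas = 16

16


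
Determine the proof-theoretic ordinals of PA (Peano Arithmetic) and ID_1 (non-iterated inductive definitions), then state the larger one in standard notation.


Proof-theoretic ordinal of PA (Peano Arithmetic): epsilon_0
Proof-theoretic ordinal of ID_1 (non-iterated inductive definitions): psi_0(epsilon_{Omega+1})
Comparing: epsilon_0 < psi_0(epsilon_{Omega+1}).
The larger ordinal is psi_0(epsilon_{Omega+1}) (from ID_1 (non-iterated inductive definitions)).

psi_0(epsilon_{Omega+1})


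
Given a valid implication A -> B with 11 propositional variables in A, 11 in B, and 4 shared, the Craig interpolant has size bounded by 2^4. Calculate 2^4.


Shared atoms = 4
Craig interpolant size bound = 2^4
= 16

16


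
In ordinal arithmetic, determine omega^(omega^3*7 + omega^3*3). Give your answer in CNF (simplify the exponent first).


omega^(omega^3*7 + omega^3*3):
Both terms of the exponent have the same exponent 3, so they merge: omega^3*7 + omega^3*3 = omega^3*(7+3) = omega^3*10.
omega raised to a CNF ordinal is a single CNF term: Result = omega^(omega^3*10)

omega^(omega^3*10)


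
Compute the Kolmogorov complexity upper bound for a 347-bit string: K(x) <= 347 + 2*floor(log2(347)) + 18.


floor(log2(347)) = 8
2 * 8 = 16
K(x) <= 347 + 16 + 18 = 381

381


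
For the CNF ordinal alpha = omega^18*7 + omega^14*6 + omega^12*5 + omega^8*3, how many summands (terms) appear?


CNF: omega^18*7 + omega^14*6 + omega^12*5 + omega^8*3
Count the summands separated by '+':
  term 1: omega^18*7
  term 2: omega^14*6
  term 3: omega^12*5
  term 4: omega^8*3
Total terms = 4

4


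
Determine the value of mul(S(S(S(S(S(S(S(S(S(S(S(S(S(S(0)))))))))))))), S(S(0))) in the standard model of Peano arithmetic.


mul(S^14(0), S^2(0)):
S^14(0) = 14
S^2(0) = 2
14 * 2 = 28

28


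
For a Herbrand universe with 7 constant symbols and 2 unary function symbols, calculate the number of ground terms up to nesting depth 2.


Herbrand terms by depth:
Depth 0: 7 constants
Depth 1: 14 new terms (running total: 21)
Depth 2: 28 new terms (running total: 49)
Total distinct ground terms = 49

49


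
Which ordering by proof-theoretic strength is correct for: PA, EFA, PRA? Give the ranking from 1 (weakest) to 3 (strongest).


Ordering by consistency strength:
1. EFA
2. PRA
3. PA


PA=3, EFA=1, PRA=2


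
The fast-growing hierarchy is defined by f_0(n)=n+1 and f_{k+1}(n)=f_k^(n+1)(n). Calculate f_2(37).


f_2(37) = f_1^38(37)
f_1(m) = 2m + 1.
Iterating: f_1^k(n) = 2^k*(n+1) - 1.
f_2(37) = 2^38*(37+1) - 1 = 274877906944*38 - 1 = 10445360463871

10445360463871


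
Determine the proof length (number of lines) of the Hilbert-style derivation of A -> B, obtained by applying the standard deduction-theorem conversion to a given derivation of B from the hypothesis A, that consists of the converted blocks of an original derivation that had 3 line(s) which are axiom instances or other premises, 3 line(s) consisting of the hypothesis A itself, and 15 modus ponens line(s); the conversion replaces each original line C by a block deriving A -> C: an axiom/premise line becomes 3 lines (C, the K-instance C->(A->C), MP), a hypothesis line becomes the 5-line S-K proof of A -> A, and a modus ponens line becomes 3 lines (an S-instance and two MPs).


Deduction-theorem conversion, block by block:
- 3 axiom/premise lines -> 3 lines each = 9
- 3 hypothesis lines -> 5 lines each (identity proof A->A) = 15
- 15 MP lines -> 3 lines each (S-instance, MP, MP) = 45
Total = 9 + 15 + 45 = 69 lines.

69


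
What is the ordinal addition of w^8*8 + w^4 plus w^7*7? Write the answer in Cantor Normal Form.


Ordinal addition (w^8*8 + w^4) + w^7*7:
alpha's leading term has exponent 8 > beta's exponent 7, so it survives.
alpha's tail term has exponent 4 < beta's exponent 7, so it is absorbed by beta.
In ordinal addition, any term followed by a strictly larger-exponent term is absorbed.
Result = w^8*8 + w^7*7

w^8*8 + w^7*7


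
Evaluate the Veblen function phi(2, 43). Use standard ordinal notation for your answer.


phi(2, 43):
phi(2, beta) = zeta_beta (the beta-th zeta number, fixed point of epsilon).
phi(2, 43) = zeta_43

zeta_43


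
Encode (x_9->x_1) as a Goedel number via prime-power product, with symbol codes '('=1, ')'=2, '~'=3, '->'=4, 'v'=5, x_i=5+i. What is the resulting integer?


Formula: (x_9->x_1)
Symbol codes: [1, 14, 4, 6, 2]
Primes: [2, 3, 5, 7, 11]
p_1^1 = 2^1 = 2
p_2^14 = 3^14 = 4782969
p_3^4 = 5^4 = 625
p_4^6 = 7^6 = 117649
p_5^2 = 11^2 = 121
Product = 85110117382001250

85110117382001250


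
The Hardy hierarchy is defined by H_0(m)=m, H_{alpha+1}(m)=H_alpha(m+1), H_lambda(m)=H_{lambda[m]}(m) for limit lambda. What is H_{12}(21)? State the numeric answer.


H_12(21):
For finite ordinals k, H_k(n) = n + k (each successor step adds 1).
H_12(21) = 21 + 12 = 33

33


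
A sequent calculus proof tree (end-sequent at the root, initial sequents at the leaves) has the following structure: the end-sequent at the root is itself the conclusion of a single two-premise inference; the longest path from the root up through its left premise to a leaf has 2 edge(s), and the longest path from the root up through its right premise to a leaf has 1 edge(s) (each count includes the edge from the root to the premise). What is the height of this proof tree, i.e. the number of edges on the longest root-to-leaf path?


Longest path through the left premise: 2 edges (measured from the branching sequent)
Longest path through the right premise: 1 edges
Height of the subtree rooted at the branching sequent: max(2, 1) = 2
The branching sequent is the root itself.
Total height = 2

2


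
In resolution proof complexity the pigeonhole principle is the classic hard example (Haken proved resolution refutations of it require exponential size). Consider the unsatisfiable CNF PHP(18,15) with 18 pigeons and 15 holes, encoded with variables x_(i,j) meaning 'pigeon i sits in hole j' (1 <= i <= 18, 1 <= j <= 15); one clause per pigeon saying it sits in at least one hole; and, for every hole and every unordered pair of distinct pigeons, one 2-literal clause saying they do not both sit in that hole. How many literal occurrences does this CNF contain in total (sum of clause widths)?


PHP(18,15): 18 pigeons, 15 holes, 18*15 = 270 variables.
- pigeon clauses: one per pigeon -> 18 clauses of width 15 -> 270 literals
- hole clauses: 15 holes * C(18,2) = 15 * 153 -> 2295 clauses of width 2 -> 4590 literals
Total literal occurrences = 270 + 4590 = 4860

4860


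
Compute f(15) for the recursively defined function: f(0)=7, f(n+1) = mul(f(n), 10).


f(0) = 7
f(1) = mul(f(0), 10) = mul(7, 10) = 70
f(2) = mul(f(1), 10) = mul(70, 10) = 700
f(3) = mul(f(2), 10) = mul(700, 10) = 7000
f(4) = mul(f(3), 10) = mul(7000, 10) = 70000
f(5) = mul(f(4), 10) = mul(70000, 10) = 700000
f(6) = mul(f(5), 10) = mul(700000, 10) = 7000000
f(7) = mul(f(6), 10) = mul(7000000, 10) = 70000000
f(8) = mul(f(7), 10) = mul(70000000, 10) = 700000000
f(9) = mul(f(8), 10) = mul(700000000, 10) = 7000000000
f(10) = mul(f(9), 10) = mul(7000000000, 10) = 70000000000
f(11) = mul(f(10), 10) = mul(70000000000, 10) = 700000000000
f(12) = mul(f(11), 10) = mul(700000000000, 10) = 7000000000000
f(13) = mul(f(12), 10) = mul(7000000000000, 10) = 70000000000000
f(14) = mul(f(13), 10) = mul(70000000000000, 10) = 700000000000000
f(15) = mul(f(14), 10) = mul(700000000000000, 10) = 7000000000000000


7000000000000000


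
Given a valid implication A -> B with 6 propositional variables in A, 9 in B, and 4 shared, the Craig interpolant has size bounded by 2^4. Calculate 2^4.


Shared atoms = 4
Craig interpolant size bound = 2^4
= 16

16


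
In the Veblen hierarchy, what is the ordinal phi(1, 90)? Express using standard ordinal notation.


phi(1, 90):
phi(1, beta) = epsilon_beta (the beta-th epsilon number).
phi(1, 90) = epsilon_90

epsilon_90


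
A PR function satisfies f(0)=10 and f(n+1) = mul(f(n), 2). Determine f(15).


f(0) = 10
f(1) = mul(f(0), 2) = mul(10, 2) = 20
f(2) = mul(f(1), 2) = mul(20, 2) = 40
f(3) = mul(f(2), 2) = mul(40, 2) = 80
f(4) = mul(f(3), 2) = mul(80, 2) = 160
f(5) = mul(f(4), 2) = mul(160, 2) = 320
f(6) = mul(f(5), 2) = mul(320, 2) = 640
f(7) = mul(f(6), 2) = mul(640, 2) = 1280
f(8) = mul(f(7), 2) = mul(1280, 2) = 2560
f(9) = mul(f(8), 2) = mul(2560, 2) = 5120
f(10) = mul(f(9), 2) = mul(5120, 2) = 10240
f(11) = mul(f(10), 2) = mul(10240, 2) = 20480
f(12) = mul(f(11), 2) = mul(20480, 2) = 40960
f(13) = mul(f(12), 2) = mul(40960, 2) = 81920
f(14) = mul(f(13), 2) = mul(81920, 2) = 163840
f(15) = mul(f(14), 2) = mul(163840, 2) = 327680


327680


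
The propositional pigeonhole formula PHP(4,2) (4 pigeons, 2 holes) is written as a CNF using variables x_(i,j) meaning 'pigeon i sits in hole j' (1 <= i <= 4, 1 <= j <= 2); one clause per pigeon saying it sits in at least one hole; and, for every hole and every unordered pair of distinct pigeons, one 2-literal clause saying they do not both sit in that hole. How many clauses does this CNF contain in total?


PHP(4,2): 4 pigeons, 2 holes, 4*2 = 8 variables.
- pigeon clauses: one per pigeon -> 4 clauses
- hole clauses: 2 holes * C(4,2) = 2 * 6 -> 12 clauses
Total clauses = 4 + 12 = 16

16


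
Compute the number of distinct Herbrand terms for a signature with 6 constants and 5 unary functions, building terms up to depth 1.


Herbrand terms by depth:
Depth 0: 6 constants
Depth 1: 30 new terms (running total: 36)
Total distinct ground terms = 36

36


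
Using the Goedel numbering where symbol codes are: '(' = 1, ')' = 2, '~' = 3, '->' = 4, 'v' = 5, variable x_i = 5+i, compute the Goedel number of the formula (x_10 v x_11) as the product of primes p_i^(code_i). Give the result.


Formula: (x_10 v x_11)
Symbol codes: [1, 15, 5, 16, 2]
Primes: [2, 3, 5, 7, 11]
p_1^1 = 2^1 = 2
p_2^15 = 3^15 = 14348907
p_3^5 = 5^5 = 3125
p_4^16 = 7^16 = 33232930569601
p_5^2 = 11^2 = 121
Product = 360622523998500468180918750

360622523998500468180918750


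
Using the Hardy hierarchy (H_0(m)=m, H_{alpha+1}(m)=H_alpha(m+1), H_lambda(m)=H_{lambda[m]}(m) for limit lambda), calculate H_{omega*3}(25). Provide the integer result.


H_{omega*3}(25):
For the Hardy hierarchy, H_{omega*k}(n) = 2^k * n.
2^3 = 8.
8 * 25 = 200

200


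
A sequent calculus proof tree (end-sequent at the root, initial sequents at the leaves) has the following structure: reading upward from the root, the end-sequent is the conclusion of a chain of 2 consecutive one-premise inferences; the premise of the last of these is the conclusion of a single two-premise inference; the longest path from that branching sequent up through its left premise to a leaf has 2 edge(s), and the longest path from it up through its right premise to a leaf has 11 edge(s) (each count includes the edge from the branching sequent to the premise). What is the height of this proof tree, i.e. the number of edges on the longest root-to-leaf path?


Longest path through the left premise: 2 edges (measured from the branching sequent)
Longest path through the right premise: 11 edges
Height of the subtree rooted at the branching sequent: max(2, 11) = 11
The branching sequent sits 2 edges above the root (the chain of one-premise inferences), so height = 11 + 2 = 13

13


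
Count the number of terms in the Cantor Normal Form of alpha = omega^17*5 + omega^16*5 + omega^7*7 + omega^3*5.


CNF: omega^17*5 + omega^16*5 + omega^7*7 + omega^3*5
Count the summands separated by '+':
  term 1: omega^17*5
  term 2: omega^16*5
  term 3: omega^7*7
  term 4: omega^3*5
Total terms = 4

4


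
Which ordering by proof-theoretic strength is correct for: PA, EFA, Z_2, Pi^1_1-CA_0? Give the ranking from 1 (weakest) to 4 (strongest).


Ordering by consistency strength:
1. EFA
2. PA
3. Pi^1_1-CA_0
4. Z_2


PA=2, EFA=1, Z_2=4, Pi^1_1-CA_0=3


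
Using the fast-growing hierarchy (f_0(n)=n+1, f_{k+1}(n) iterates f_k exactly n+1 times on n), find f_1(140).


f_1(140) = f_0^141(140)
f_0 adds 1 each time, applied 141 times.
f_1(140) = 140 + 141 = 281

281


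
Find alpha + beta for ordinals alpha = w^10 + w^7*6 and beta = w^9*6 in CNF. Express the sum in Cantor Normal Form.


Ordinal addition (w^10 + w^7*6) + w^9*6:
alpha's leading term has exponent 10 > beta's exponent 9, so it survives.
alpha's tail term has exponent 7 < beta's exponent 9, so it is absorbed by beta.
In ordinal addition, any term followed by a strictly larger-exponent term is absorbed.
Result = w^10 + w^9*6

w^10 + w^9*6


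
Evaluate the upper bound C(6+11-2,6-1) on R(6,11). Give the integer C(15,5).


R(6,11) <= C(6+11-2, 6-1) = C(15, 5)
C(15, 5) = 15! / (5! * 10!)
= 3003

3003


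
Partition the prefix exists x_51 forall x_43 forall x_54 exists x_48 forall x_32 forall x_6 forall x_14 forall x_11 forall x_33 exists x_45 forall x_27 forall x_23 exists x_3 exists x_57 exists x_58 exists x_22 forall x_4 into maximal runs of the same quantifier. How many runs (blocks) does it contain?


Alternations = 7.
Blocks = alternations + 1 = 8

8


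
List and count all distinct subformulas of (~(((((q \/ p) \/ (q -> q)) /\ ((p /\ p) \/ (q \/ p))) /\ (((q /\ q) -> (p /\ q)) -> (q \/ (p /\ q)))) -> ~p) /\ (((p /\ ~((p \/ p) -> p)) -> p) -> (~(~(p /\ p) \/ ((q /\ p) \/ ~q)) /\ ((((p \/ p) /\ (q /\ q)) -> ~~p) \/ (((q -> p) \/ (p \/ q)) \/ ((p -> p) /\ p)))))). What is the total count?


Formula: (~(((((q \/ p) \/ (q -> q)) /\ ((p /\ p) \/ (q \/ p))) /\ (((q /\ q) -> (p /\ q)) -> (q \/ (p /\ q)))) -> ~p) /\ (((p /\ ~((p \/ p) -> p)) -> p) -> (~(~(p /\ p) \/ ((q /\ p) \/ ~q)) /\ ((((p \/ p) /\ (q /\ q)) -> ~~p) \/ (((q -> p) \/ (p \/ q)) \/ ((p -> p) /\ p))))))
Subformulas found:
  1. p
  2. q
  3. ~p
  4. ~q
  5. ~~p
  6. (q /\ p)
  7. (q \/ p)
  8. (p /\ q)
  9. (q /\ q)
  10. (q -> p)
  11. (q -> q)
  12. (p -> p)
  13. (p \/ p)
  14. (p \/ q)
  15. (p /\ p)
  16. ~(p /\ p)
  17. ((p -> p) /\ p)
  18. (q \/ (p /\ q))
  19. ((p \/ p) -> p)
  20. ~((p \/ p) -> p)
  21. ((q /\ p) \/ ~q)
  22. ((q /\ q) -> (p /\ q))
  23. ((q \/ p) \/ (q -> q))
  24. ((q -> p) \/ (p \/ q))
  25. ((p /\ p) \/ (q \/ p))
  26. ((p \/ p) /\ (q /\ q))
  27. (p /\ ~((p \/ p) -> p))
  28. ((p /\ ~((p \/ p) -> p)) -> p)
  29. (~(p /\ p) \/ ((q /\ p) \/ ~q))
  30. (((p \/ p) /\ (q /\ q)) -> ~~p)
  31. ~(~(p /\ p) \/ ((q /\ p) \/ ~q))
  32. (((q /\ q) -> (p /\ q)) -> (q \/ (p /\ q)))
  33. (((q -> p) \/ (p \/ q)) \/ ((p -> p) /\ p))
  34. (((q \/ p) \/ (q -> q)) /\ ((p /\ p) \/ (q \/ p)))
  35. ((((p \/ p) /\ (q /\ q)) -> ~~p) \/ (((q -> p) \/ (p \/ q)) \/ ((p -> p) /\ p)))
  36. ((((q \/ p) \/ (q -> q)) /\ ((p /\ p) \/ (q \/ p))) /\ (((q /\ q) -> (p /\ q)) -> (q \/ (p /\ q))))
  37. (((((q \/ p) \/ (q -> q)) /\ ((p /\ p) \/ (q \/ p))) /\ (((q /\ q) -> (p /\ q)) -> (q \/ (p /\ q)))) -> ~p)
  38. ~(((((q \/ p) \/ (q -> q)) /\ ((p /\ p) \/ (q \/ p))) /\ (((q /\ q) -> (p /\ q)) -> (q \/ (p /\ q)))) -> ~p)
  39. (~(~(p /\ p) \/ ((q /\ p) \/ ~q)) /\ ((((p \/ p) /\ (q /\ q)) -> ~~p) \/ (((q -> p) \/ (p \/ q)) \/ ((p -> p) /\ p))))
  40. (((p /\ ~((p \/ p) -> p)) -> p) -> (~(~(p /\ p) \/ ((q /\ p) \/ ~q)) /\ ((((p \/ p) /\ (q /\ q)) -> ~~p) \/ (((q -> p) \/ (p \/ q)) \/ ((p -> p) /\ p)))))
  41. (~(((((q \/ p) \/ (q -> q)) /\ ((p /\ p) \/ (q \/ p))) /\ (((q /\ q) -> (p /\ q)) -> (q \/ (p /\ q)))) -> ~p) /\ (((p /\ ~((p \/ p) -> p)) -> p) -> (~(~(p /\ p) \/ ((q /\ p) \/ ~q)) /\ ((((p \/ p) /\ (q /\ q)) -> ~~p) \/ (((q -> p) \/ (p \/ q)) \/ ((p -> p) /\ p))))))
Total distinct subformulas = 41

41
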